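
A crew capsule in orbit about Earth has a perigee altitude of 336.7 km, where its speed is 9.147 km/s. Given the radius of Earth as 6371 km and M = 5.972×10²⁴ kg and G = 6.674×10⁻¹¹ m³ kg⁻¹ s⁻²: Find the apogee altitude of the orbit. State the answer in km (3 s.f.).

μ = GM = 6.674×10⁻¹¹ × 5.972×10²⁴ = 3.986×10¹⁴ m³/s².
r_p = 6371 + 336.7 = 6707.7 km = 6.708×10⁶ m.
Specific energy ε = v²/2 − μ/r = -1.759×10⁷ J/kg, so a = −μ/(2ε) = 1.133×10⁷ m.
The apsides satisfy r_p + r_a = 2a, so the apogee radius is 2a − r_p = 1.596×10⁷ m = 15956 km.
Apogee altitude = 15956 − 6371 = 9585.2 km.

apogee altitude ≈ 9590 km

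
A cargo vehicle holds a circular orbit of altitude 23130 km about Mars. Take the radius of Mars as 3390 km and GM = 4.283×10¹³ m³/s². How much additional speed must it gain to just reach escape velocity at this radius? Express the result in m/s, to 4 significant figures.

Δv ≈ 526.4 m/s

r = 3390 + 23130 = 26520 km = 2.6520×10⁷ m.
Circular speed v_c = √(μ/r) = 1271 m/s.
Escape speed v_esc = √(2μ/r) = √2 × v_c = 1797 m/s.
Δv = v_esc − v_c = 526.4 m/s.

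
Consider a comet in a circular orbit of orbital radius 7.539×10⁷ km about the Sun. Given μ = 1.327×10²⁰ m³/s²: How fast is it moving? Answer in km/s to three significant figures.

v ≈ 42.0 km/s

r = 7.539×10⁷ km = 7.539×10¹⁰ m.
For a circular orbit v = √(μ/r) = √(1.327×10²⁰ / 7.539×10¹⁰) = √(1.760×10⁹) = 41950 m/s.
That is 41.95 km/s.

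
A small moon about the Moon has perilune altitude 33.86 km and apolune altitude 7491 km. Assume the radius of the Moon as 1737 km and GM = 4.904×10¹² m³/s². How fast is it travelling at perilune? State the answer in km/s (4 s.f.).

v ≈ 2.156 km/s

r_p = 1737 + 33.86 = 1770.9 km = 1.7709×10⁶ m.
r_a = 1737 + 7491 = 9228.0 km = 9.2280×10⁶ m.
Semi-major axis a = (r_p + r_a)/2 = 5499.4 km = 5.499×10⁶ m.
Vis-viva: v² = μ(2/r − 1/a) = 4.904×10¹² × (1.129×10⁻⁶ − 1.818×10⁻⁷) = 4.647×10⁶ m²/s².
v = 2156 m/s = 2.156 km/s.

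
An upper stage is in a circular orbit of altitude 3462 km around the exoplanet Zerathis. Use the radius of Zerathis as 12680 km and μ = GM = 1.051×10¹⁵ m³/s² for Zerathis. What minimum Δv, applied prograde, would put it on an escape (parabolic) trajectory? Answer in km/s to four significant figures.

Δv ≈ 3.342 km/s

r = 12680 + 3462 = 16142 km = 1.6142×10⁷ m.
Circular speed v_c = √(μ/r) = 8069 m/s.
Escape speed v_esc = √(2μ/r) = √2 × v_c = 11410 m/s.
Δv = v_esc − v_c = 3342 m/s = 3.342 km/s.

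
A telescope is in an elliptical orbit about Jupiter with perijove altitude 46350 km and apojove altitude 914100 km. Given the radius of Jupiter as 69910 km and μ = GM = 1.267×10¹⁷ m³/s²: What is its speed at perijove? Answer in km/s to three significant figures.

r_p = 69910 + 46350 = 116260 km = 1.1626×10⁸ m.
r_a = 69910 + 914100 = 984010 km = 9.8401×10⁸ m.
Semi-major axis a = (r_p + r_a)/2 = 5.5014×10⁵ km = 5.501×10⁸ m.
Vis-viva: v² = μ(2/r − 1/a) = 1.267×10¹⁷ × (1.720×10⁻⁸ − 1.818×10⁻⁹) = 1.949×10⁹ m²/s².
v = 44150 m/s = 44.15 km/s.

v ≈ 44.2 km/s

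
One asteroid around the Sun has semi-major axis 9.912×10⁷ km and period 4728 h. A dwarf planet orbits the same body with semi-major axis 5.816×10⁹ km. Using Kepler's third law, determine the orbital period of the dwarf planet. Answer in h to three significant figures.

T₂ ≈ 2.13×10⁶ h

Kepler's third law: T² ∝ a³, so T₂ = T₁ (a₂/a₁)^(3/2).
a₂/a₁ = 58.68, (a₂/a₁)^(3/2) = 449.5.
T₂ = 4728 × 449.5 = 2.125×10⁶ h.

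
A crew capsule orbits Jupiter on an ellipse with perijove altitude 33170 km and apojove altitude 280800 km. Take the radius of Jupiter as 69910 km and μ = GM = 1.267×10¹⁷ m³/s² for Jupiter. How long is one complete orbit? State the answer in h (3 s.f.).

r_p = 69910 + 33170 = 103080 km = 1.0308×10⁸ m.
r_a = 69910 + 280800 = 350710 km = 3.5071×10⁸ m.
Semi-major axis a = (r_p + r_a)/2 = (1.0308×10⁵ + 3.5071×10⁵)/2 = 2.2690×10⁵ km = 2.269×10⁸ m.
By Kepler's third law T = 2π√(a³/μ) = 2π × 9.602×10³ = 6.033×10⁴ s.
= 16.76 h.

T ≈ 16.8 h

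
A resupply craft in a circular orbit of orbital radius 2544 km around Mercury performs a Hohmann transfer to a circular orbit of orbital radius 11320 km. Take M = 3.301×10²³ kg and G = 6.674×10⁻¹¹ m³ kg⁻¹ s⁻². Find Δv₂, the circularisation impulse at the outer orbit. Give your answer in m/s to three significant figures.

Δv ≈ 550 m/s

μ = GM = 6.674×10⁻¹¹ × 3.301×10²³ = 2.203×10¹³ m³/s².
r₁ = 2544 km = 2.544×10⁶ m.
r₂ = 11320 km = 1.132×10⁷ m.
Transfer ellipse a_t = (r₁ + r₂)/2 = 6.932×10⁶ m.
At r₁: circular v_c1 = √(μ/r₁) = 2943 m/s; transfer-periherm v_p = √[μ(2/r₁ − 1/a_t)] = 3761 m/s.
At r₂: circular v_c2 = √(μ/r₂) = 1395 m/s; transfer-apoherm v_a = √[μ(2/r₂ − 1/a_t)] = 845.1 m/s.
Δv₂ = v_c2 − v_a = 549.9 m/s.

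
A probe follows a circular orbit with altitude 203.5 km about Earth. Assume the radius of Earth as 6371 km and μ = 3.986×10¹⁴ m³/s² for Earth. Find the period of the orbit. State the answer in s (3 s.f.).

T ≈ 5310 s

r = 6371 + 203.5 = 6574.5 km = 6.5745×10⁶ m.
Kepler's third law: T = 2π√(r³/μ) = 2π√((6.574×10⁶)³ / 3.986×10¹⁴).
r³/μ = 7.129×10⁵ s², so T = 2π × 8.444×10² = 5.305×10³ s.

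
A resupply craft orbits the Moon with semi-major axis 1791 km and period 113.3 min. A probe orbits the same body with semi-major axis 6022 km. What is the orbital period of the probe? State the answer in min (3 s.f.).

T₂ ≈ 699 min

Kepler's third law: T² ∝ a³, so T₂ = T₁ (a₂/a₁)^(3/2).
a₂/a₁ = 3.362, (a₂/a₁)^(3/2) = 6.165.
T₂ = 113.3 × 6.165 = 698.6 min.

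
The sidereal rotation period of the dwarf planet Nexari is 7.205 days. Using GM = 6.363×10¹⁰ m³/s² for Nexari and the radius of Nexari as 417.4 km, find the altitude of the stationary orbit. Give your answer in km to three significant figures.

T = 7.205 days = 6.225×10⁵ s.
A synchronous orbit has period T, so by Kepler's third law a = (μT²/4π²)^(1/3).
μT²/4π² = 6.363×10¹⁰ × (6.225×10⁵)² / 39.48 = 6.246×10²⁰ m³.
a = 8.548×10⁶ m = 8548.0 km.
Altitude h = a − R = 8548.0 − 417.4 = 8130.6 km.

h_sync ≈ 8130 km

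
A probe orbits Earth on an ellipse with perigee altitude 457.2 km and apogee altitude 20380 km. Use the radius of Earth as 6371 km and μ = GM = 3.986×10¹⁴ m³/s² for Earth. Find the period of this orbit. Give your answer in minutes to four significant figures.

T ≈ 360.8 minutes

r_p = 6371 + 457.2 = 6828.2 km = 6.8282×10⁶ m.
r_a = 6371 + 20380 = 26751 km = 2.6751×10⁷ m.
Semi-major axis a = (r_p + r_a)/2 = (6828.2 + 26751)/2 = 16790 km = 1.679×10⁷ m.
By Kepler's third law T = 2π√(a³/μ) = 2π × 3.446×10³ = 2.165×10⁴ s.
= 360.8 minutes.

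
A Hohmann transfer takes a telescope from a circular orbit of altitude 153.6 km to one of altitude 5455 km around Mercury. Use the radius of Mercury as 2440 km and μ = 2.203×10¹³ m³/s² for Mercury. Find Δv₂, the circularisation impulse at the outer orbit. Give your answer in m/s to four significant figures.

r₁ = 2440 + 153.6 = 2593.6 km = 2.5936×10⁶ m.
r₂ = 2440 + 5455 = 7895.0 km = 7.8950×10⁶ m.
Transfer ellipse a_t = (r₁ + r₂)/2 = 5.244×10⁶ m.
At r₁: circular v_c1 = √(μ/r₁) = 2914 m/s; transfer-periherm v_p = √[μ(2/r₁ − 1/a_t)] = 3576 m/s.
At r₂: circular v_c2 = √(μ/r₂) = 1670 m/s; transfer-apoherm v_a = √[μ(2/r₂ − 1/a_t)] = 1175 m/s.
Δv₂ = v_c2 − v_a = 495.7 m/s.

Δv ≈ 495.7 m/s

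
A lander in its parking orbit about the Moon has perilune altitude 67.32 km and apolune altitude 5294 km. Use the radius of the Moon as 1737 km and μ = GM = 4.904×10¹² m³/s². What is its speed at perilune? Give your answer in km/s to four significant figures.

v ≈ 2.080 km/s

r_p = 1737 + 67.32 = 1804.3 km = 1.8043×10⁶ m.
r_a = 1737 + 5294 = 7031.0 km = 7.0310×10⁶ m.
Semi-major axis a = (r_p + r_a)/2 = 4417.7 km = 4.418×10⁶ m.
Vis-viva: v² = μ(2/r − 1/a) = 4.904×10¹² × (1.108×10⁻⁶ − 2.264×10⁻⁷) = 4.326×10⁶ m²/s².
v = 2080 m/s = 2.080 km/s.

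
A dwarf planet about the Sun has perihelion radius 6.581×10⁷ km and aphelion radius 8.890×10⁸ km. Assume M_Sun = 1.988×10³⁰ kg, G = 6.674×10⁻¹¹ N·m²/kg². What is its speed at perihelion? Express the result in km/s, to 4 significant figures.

v ≈ 61.27 km/s

μ = GM = 6.674×10⁻¹¹ × 1.988×10³⁰ = 1.327×10²⁰ m³/s².
Semi-major axis a = (r_p + r_a)/2 = 4.7740×10⁸ km = 4.774×10¹¹ m.
Vis-viva: v² = μ(2/r − 1/a) = 1.327×10²⁰ × (3.039×10⁻¹¹ − 2.095×10⁻¹²) = 3.754×10⁹ m²/s².
v = 61270 m/s = 61.27 km/s.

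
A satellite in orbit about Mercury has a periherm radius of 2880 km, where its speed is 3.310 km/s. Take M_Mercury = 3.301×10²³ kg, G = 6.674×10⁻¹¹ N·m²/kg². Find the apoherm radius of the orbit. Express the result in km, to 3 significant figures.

apoherm radius ≈ 7270 km

μ = GM = 6.674×10⁻¹¹ × 3.301×10²³ = 2.203×10¹³ m³/s².
r_p = 2.880×10⁶ m.
Specific energy ε = v²/2 − μ/r = -2.172×10⁶ J/kg, so a = −μ/(2ε) = 5.073×10⁶ m.
The apsides satisfy r_p + r_a = 2a, so the apoherm radius is 2a − r_p = 7.265×10⁶ m = 7265.2 km.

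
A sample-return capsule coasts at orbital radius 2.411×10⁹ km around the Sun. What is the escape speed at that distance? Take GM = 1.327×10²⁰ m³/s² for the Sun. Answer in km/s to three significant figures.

r = 2.411×10⁹ km = 2.411×10¹² m.
Escape speed v_esc = √(2μ/r) = √(2 × 1.327×10²⁰ / 2.411×10¹²) = √(1.101×10⁸) = 10490 m/s.
= 10.49 km/s.

v_esc ≈ 10.5 km/s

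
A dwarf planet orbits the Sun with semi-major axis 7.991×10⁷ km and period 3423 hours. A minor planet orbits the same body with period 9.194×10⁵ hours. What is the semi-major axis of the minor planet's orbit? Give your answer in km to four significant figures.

a₂ ≈ 3.327×10⁹ km

Kepler's third law: a³ ∝ T², so a₂ = a₁ (T₂/T₁)^(2/3).
T₂/T₁ = 268.6, (T₂/T₁)^(2/3) = 41.63.
a₂ = 7.991×10⁷ × 41.63 = 3.327×10⁹ km.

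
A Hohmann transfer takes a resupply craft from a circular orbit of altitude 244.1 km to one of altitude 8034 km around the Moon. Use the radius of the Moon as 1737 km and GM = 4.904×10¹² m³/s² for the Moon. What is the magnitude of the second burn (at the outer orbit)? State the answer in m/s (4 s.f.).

Δv ≈ 297.1 m/s

r₁ = 1737 + 244.1 = 1981.1 km = 1.9811×10⁶ m.
r₂ = 1737 + 8034 = 9771.0 km = 9.7710×10⁶ m.
Transfer ellipse a_t = (r₁ + r₂)/2 = 5.876×10⁶ m.
At r₁: circular v_c1 = √(μ/r₁) = 1573 m/s; transfer-perilune v_p = √[μ(2/r₁ − 1/a_t)] = 2029 m/s.
At r₂: circular v_c2 = √(μ/r₂) = 708.4 m/s; transfer-apolune v_a = √[μ(2/r₂ − 1/a_t)] = 411.4 m/s.
Δv₂ = v_c2 − v_a = 297.1 m/s.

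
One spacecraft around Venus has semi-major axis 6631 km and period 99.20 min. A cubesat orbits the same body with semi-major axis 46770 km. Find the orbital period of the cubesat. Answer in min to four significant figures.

T₂ ≈ 1858 min

Kepler's third law: T² ∝ a³, so T₂ = T₁ (a₂/a₁)^(3/2).
a₂/a₁ = 7.053, (a₂/a₁)^(3/2) = 18.73.
T₂ = 99.20 × 18.73 = 1858 min.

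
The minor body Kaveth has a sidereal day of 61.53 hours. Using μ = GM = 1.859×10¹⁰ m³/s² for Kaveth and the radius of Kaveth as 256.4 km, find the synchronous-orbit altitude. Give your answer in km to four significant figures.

T = 61.53 hours = 2.215×10⁵ s.
A synchronous orbit has period T, so by Kepler's third law a = (μT²/4π²)^(1/3).
μT²/4π² = 1.859×10¹⁰ × (2.215×10⁵)² / 39.48 = 2.310×10¹⁹ m³.
a = 2.848×10⁶ m = 2848.2 km.
Altitude h = a − R = 2848.2 − 256.4 = 2591.8 km.

h_sync ≈ 2592 km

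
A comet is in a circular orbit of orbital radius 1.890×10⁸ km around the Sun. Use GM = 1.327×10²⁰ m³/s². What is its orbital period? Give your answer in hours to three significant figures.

T ≈ 12400 hours

r = 1.890×10⁸ km = 1.890×10¹¹ m.
Kepler's third law: T = 2π√(r³/μ) = 2π√((1.890×10¹¹)³ / 1.327×10²⁰).
r³/μ = 5.088×10¹³ s², so T = 2π × 7.133×10⁶ = 4.482×10⁷ s.
Converting: 4.482×10⁷ s ÷ 3600 = 12450 hours.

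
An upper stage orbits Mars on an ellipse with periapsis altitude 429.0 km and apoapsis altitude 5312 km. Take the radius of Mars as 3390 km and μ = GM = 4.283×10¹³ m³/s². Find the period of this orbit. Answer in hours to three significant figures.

r_p = 3390 + 429.0 = 3819.0 km = 3.8190×10⁶ m.
r_a = 3390 + 5312 = 8702.0 km = 8.7020×10⁶ m.
Semi-major axis a = (r_p + r_a)/2 = (3819.0 + 8702.0)/2 = 6260.5 km = 6.260×10⁶ m.
By Kepler's third law T = 2π√(a³/μ) = 2π × 2.394×10³ = 1.504×10⁴ s.
= 4.178 hours.

T ≈ 4.18 hours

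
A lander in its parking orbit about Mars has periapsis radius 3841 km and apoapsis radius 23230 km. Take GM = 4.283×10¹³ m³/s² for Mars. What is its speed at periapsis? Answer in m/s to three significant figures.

v ≈ 4370 m/s

Semi-major axis a = (r_p + r_a)/2 = 13536 km = 1.354×10⁷ m.
Vis-viva: v² = μ(2/r − 1/a) = 4.283×10¹³ × (5.207×10⁻⁷ − 7.388×10⁻⁸) = 1.914×10⁷ m²/s².
v = 4375 m/s.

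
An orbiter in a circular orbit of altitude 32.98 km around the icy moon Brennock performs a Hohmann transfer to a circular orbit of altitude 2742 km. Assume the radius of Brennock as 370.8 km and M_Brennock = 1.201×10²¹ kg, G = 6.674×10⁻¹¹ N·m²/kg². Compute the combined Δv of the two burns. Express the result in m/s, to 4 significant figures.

μ = GM = 6.674×10⁻¹¹ × 1.201×10²¹ = 8.015×10¹⁰ m³/s².
r₁ = 370.8 + 32.98 = 403.78 km = 4.0378×10⁵ m.
r₂ = 370.8 + 2742 = 3112.8 km = 3.1128×10⁶ m.
Transfer ellipse a_t = (r₁ + r₂)/2 = 1.758×10⁶ m.
At r₁: circular v_c1 = √(μ/r₁) = 445.5 m/s; transfer-periapsis v_p = √[μ(2/r₁ − 1/a_t)] = 592.8 m/s.
Δv₁ = v_p − v_c1 = 147.3 m/s.
At r₂: circular v_c2 = √(μ/r₂) = 160.5 m/s; transfer-apoapsis v_a = √[μ(2/r₂ − 1/a_t)] = 76.90 m/s.
Δv₂ = v_c2 − v_a = 83.57 m/s.
Total Δv = Δv₁ + Δv₂ = 230.8 m/s.

Δv_total ≈ 230.8 m/s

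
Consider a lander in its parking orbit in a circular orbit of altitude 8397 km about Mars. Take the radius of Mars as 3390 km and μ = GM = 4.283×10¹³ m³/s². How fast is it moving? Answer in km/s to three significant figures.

r = 3390 + 8397 = 11787 km = 1.1787×10⁷ m.
For a circular orbit v = √(μ/r) = √(4.283×10¹³ / 1.179×10⁷) = √(3.634×10⁶) = 1906 m/s.
That is 1.906 km/s.

v ≈ 1.91 km/s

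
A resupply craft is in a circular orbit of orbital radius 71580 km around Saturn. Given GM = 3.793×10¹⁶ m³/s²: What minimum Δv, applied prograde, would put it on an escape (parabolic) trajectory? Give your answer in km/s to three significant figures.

r = 71580 km = 7.158×10⁷ m.
Circular speed v_c = √(μ/r) = 23020 m/s.
Escape speed v_esc = √(2μ/r) = √2 × v_c = 32550 m/s.
Δv = v_esc − v_c = 9535 m/s = 9.535 km/s.

Δv ≈ 9.53 km/s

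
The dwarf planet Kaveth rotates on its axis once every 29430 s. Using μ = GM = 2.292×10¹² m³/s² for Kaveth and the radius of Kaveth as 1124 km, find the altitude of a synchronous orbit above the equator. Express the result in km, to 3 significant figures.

h_sync ≈ 2570 km

A synchronous orbit has period T, so by Kepler's third law a = (μT²/4π²)^(1/3).
μT²/4π² = 2.292×10¹² × (2.943×10⁴)² / 39.48 = 5.028×10¹⁹ m³.
a = 3.691×10⁶ m = 3691.0 km.
Altitude h = a − R = 3691.0 − 1124 = 2567.0 km.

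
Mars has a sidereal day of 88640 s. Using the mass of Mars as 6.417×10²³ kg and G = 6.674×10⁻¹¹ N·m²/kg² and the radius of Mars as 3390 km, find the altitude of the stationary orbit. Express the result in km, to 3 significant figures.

h_sync ≈ 17000 km

μ = GM = 6.674×10⁻¹¹ × 6.417×10²³ = 4.283×10¹³ m³/s².
A synchronous orbit has period T, so by Kepler's third law a = (μT²/4π²)^(1/3).
μT²/4π² = 4.283×10¹³ × (8.864×10⁴)² / 39.48 = 8.524×10²¹ m³.
a = 2.043×10⁷ m = 20427 km.
Altitude h = a − R = 20427 − 3390 = 17037 km.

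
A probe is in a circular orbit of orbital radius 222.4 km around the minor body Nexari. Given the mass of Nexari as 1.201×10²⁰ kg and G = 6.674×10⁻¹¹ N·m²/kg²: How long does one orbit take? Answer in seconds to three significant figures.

T ≈ 7360 seconds

μ = GM = 6.674×10⁻¹¹ × 1.201×10²⁰ = 8.015×10⁹ m³/s².
r = 222.4 km = 2.224×10⁵ m.
Kepler's third law: T = 2π√(r³/μ) = 2π√((2.224×10⁵)³ / 8.015×10⁹).
r³/μ = 1.372×10⁶ s², so T = 2π × 1.171×10³ = 7.361×10³ s.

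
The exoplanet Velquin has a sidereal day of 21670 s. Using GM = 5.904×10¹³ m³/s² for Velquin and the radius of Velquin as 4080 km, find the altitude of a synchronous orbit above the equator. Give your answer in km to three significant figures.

A synchronous orbit has period T, so by Kepler's third law a = (μT²/4π²)^(1/3).
μT²/4π² = 5.904×10¹³ × (2.167×10⁴)² / 39.48 = 7.023×10²⁰ m³.
a = 8.889×10⁶ m = 8888.6 km.
Altitude h = a − R = 8888.6 − 4080 = 4808.6 km.

h_sync ≈ 4810 km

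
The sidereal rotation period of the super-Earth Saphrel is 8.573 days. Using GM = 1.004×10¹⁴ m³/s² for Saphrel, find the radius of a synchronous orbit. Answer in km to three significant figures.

r_sync ≈ 1.12×10⁵ km

T = 8.573 days = 7.407×10⁵ s.
A synchronous orbit has period T, so by Kepler's third law a = (μT²/4π²)^(1/3).
μT²/4π² = 1.004×10¹⁴ × (7.407×10⁵)² / 39.48 = 1.395×10²⁴ m³.
a = 1.117×10⁸ m = 1.1174×10⁵ km.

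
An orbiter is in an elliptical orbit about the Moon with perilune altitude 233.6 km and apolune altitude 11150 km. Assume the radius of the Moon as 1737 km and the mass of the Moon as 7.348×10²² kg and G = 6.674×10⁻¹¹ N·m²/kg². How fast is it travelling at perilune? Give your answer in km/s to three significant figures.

v ≈ 2.08 km/s

μ = GM = 6.674×10⁻¹¹ × 7.348×10²² = 4.904×10¹² m³/s².
r_p = 1737 + 233.6 = 1970.6 km = 1.9706×10⁶ m.
r_a = 1737 + 11150 = 12887 km = 1.2887×10⁷ m.
Semi-major axis a = (r_p + r_a)/2 = 7428.8 km = 7.429×10⁶ m.
Vis-viva: v² = μ(2/r − 1/a) = 4.904×10¹² × (1.015×10⁻⁶ − 1.346×10⁻⁷) = 4.317×10⁶ m²/s².
v = 2078 m/s = 2.078 km/s.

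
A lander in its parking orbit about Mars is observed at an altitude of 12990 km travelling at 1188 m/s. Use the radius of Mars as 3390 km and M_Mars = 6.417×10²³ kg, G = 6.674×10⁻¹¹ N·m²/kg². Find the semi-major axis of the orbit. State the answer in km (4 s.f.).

μ = GM = 6.674×10⁻¹¹ × 6.417×10²³ = 4.283×10¹³ m³/s².
r = 3390 + 12990 = 16380 km = 1.638×10⁷ m.
Vis-viva rearranged: 1/a = 2/r − v²/μ = 1.221×10⁻⁷ − 3.295×10⁻⁸ = 8.915×10⁻⁸ m⁻¹.
a = 1.122×10⁷ m = 11218 km.

a ≈ 11220 km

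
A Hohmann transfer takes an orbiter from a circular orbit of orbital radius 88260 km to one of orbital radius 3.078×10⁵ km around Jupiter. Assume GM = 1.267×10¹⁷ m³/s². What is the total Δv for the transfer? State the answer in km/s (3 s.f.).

r₁ = 88260 km = 8.826×10⁷ m.
r₂ = 3.078×10⁵ km = 3.078×10⁸ m.
Transfer ellipse a_t = (r₁ + r₂)/2 = 1.980×10⁸ m.
At r₁: circular v_c1 = √(μ/r₁) = 37890 m/s; transfer-perijove v_p = √[μ(2/r₁ − 1/a_t)] = 47240 m/s.
Δv₁ = v_p − v_c1 = 9348 m/s.
At r₂: circular v_c2 = √(μ/r₂) = 20290 m/s; transfer-apojove v_a = √[μ(2/r₂ − 1/a_t)] = 13540 m/s.
Δv₂ = v_c2 − v_a = 6744 m/s.
Total Δv = Δv₁ + Δv₂ = 16090 m/s = 16.09 km/s.

Δv_total ≈ 16.1 km/s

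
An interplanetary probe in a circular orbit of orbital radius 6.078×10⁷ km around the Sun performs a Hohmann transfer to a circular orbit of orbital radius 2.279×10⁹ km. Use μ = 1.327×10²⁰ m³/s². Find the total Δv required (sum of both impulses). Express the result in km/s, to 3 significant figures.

Δv_total ≈ 24.4 km/s

r₁ = 6.078×10⁷ km = 6.078×10¹⁰ m.
r₂ = 2.279×10⁹ km = 2.279×10¹² m.
Transfer ellipse a_t = (r₁ + r₂)/2 = 1.170×10¹² m.
At r₁: circular v_c1 = √(μ/r₁) = 46730 m/s; transfer-perihelion v_p = √[μ(2/r₁ − 1/a_t)] = 65220 m/s.
Δv₁ = v_p − v_c1 = 18490 m/s.
At r₂: circular v_c2 = √(μ/r₂) = 7631 m/s; transfer-aphelion v_a = √[μ(2/r₂ − 1/a_t)] = 1739 m/s.
Δv₂ = v_c2 − v_a = 5891 m/s.
Total Δv = Δv₁ + Δv₂ = 24380 m/s = 24.38 km/s.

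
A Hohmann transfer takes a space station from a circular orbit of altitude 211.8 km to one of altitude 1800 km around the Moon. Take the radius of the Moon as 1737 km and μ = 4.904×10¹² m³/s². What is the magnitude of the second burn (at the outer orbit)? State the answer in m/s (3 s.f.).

r₁ = 1737 + 211.8 = 1948.8 km = 1.9488×10⁶ m.
r₂ = 1737 + 1800 = 3537.0 km = 3.5370×10⁶ m.
Transfer ellipse a_t = (r₁ + r₂)/2 = 2.743×10⁶ m.
At r₁: circular v_c1 = √(μ/r₁) = 1586 m/s; transfer-perilune v_p = √[μ(2/r₁ − 1/a_t)] = 1801 m/s.
At r₂: circular v_c2 = √(μ/r₂) = 1177 m/s; transfer-apolune v_a = √[μ(2/r₂ − 1/a_t)] = 992.5 m/s.
Δv₂ = v_c2 − v_a = 185.0 m/s.

Δv ≈ 185 m/s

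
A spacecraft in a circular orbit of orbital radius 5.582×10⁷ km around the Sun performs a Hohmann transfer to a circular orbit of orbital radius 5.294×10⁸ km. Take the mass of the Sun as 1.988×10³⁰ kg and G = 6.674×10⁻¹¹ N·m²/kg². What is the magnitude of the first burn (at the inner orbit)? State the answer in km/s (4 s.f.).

μ = GM = 6.674×10⁻¹¹ × 1.988×10³⁰ = 1.327×10²⁰ m³/s².
r₁ = 5.582×10⁷ km = 5.582×10¹⁰ m.
r₂ = 5.294×10⁸ km = 5.294×10¹¹ m.
Transfer ellipse a_t = (r₁ + r₂)/2 = 2.926×10¹¹ m.
At r₁: circular v_c1 = √(μ/r₁) = 48750 m/s; transfer-perihelion v_p = √[μ(2/r₁ − 1/a_t)] = 65580 m/s.
Δv₁ = v_p − v_c1 = 16820 m/s.
= 16.82 km/s.

Δv ≈ 16.82 km/s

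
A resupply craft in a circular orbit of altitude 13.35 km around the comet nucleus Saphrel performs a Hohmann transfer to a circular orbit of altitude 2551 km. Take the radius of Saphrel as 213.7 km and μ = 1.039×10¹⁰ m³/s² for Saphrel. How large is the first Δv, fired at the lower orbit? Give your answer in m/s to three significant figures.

r₁ = 213.7 + 13.35 = 227.05 km = 2.2705×10⁵ m.
r₂ = 213.7 + 2551 = 2764.7 km = 2.7647×10⁶ m.
Transfer ellipse a_t = (r₁ + r₂)/2 = 1.496×10⁶ m.
At r₁: circular v_c1 = √(μ/r₁) = 213.9 m/s; transfer-periapsis v_p = √[μ(2/r₁ − 1/a_t)] = 290.8 m/s.
Δv₁ = v_p − v_c1 = 76.90 m/s.

Δv ≈ 76.9 m/s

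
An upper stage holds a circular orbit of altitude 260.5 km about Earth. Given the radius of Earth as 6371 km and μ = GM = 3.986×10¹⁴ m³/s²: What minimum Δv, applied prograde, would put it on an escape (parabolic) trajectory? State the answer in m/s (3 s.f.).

r = 6371 + 260.5 = 6631.5 km = 6.6315×10⁶ m.
Circular speed v_c = √(μ/r) = 7753 m/s.
Escape speed v_esc = √(2μ/r) = √2 × v_c = 10960 m/s.
Δv = v_esc − v_c = 3211 m/s.

Δv ≈ 3210 m/s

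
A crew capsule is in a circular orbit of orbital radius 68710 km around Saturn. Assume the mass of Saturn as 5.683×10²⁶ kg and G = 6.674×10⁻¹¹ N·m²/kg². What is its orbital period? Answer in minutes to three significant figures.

μ = GM = 6.674×10⁻¹¹ × 5.683×10²⁶ = 3.793×10¹⁶ m³/s².
r = 68710 km = 6.871×10⁷ m.
Kepler's third law: T = 2π√(r³/μ) = 2π√((6.871×10⁷)³ / 3.793×10¹⁶).
r³/μ = 8.553×10⁶ s², so T = 2π × 2.924×10³ = 1.838×10⁴ s.
Converting: 1.838×10⁴ s ÷ 60.00 = 306.3 minutes.

T ≈ 306 minutes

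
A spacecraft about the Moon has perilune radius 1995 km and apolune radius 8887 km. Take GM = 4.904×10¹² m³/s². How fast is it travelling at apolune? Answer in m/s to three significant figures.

v ≈ 450 m/s

Semi-major axis a = (r_p + r_a)/2 = 5441.0 km = 5.441×10⁶ m.
Vis-viva: v² = μ(2/r − 1/a) = 4.904×10¹² × (2.250×10⁻⁷ − 1.838×10⁻⁷) = 2.023×10⁵ m²/s².
v = 449.8 m/s.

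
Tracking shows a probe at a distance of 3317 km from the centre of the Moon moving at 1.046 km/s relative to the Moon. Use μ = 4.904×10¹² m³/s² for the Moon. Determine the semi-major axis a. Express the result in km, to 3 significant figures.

r = 3.317×10⁶ m.
Vis-viva rearranged: 1/a = 2/r − v²/μ = 6.030×10⁻⁷ − 2.231×10⁻⁷ = 3.798×10⁻⁷ m⁻¹.
a = 2.633×10⁶ m = 2632.6 km.

a ≈ 2630 km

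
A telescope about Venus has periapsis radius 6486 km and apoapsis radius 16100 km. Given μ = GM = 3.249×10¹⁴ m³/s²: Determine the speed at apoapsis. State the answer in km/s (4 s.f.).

v ≈ 3.404 km/s

Semi-major axis a = (r_p + r_a)/2 = 11293 km = 1.129×10⁷ m.
Vis-viva: v² = μ(2/r − 1/a) = 3.249×10¹⁴ × (1.242×10⁻⁷ − 8.855×10⁻⁸) = 1.159×10⁷ m²/s².
v = 3404 m/s = 3.404 km/s.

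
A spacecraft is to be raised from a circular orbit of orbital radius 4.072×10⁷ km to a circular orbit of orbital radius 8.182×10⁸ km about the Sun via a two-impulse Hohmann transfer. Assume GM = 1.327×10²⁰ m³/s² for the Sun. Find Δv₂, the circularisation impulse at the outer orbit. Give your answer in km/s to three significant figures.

Δv ≈ 8.81 km/s

r₁ = 4.072×10⁷ km = 4.072×10¹⁰ m.
r₂ = 8.182×10⁸ km = 8.182×10¹¹ m.
Transfer ellipse a_t = (r₁ + r₂)/2 = 4.295×10¹¹ m.
At r₁: circular v_c1 = √(μ/r₁) = 57090 m/s; transfer-perihelion v_p = √[μ(2/r₁ − 1/a_t)] = 78800 m/s.
At r₂: circular v_c2 = √(μ/r₂) = 12740 m/s; transfer-aphelion v_a = √[μ(2/r₂ − 1/a_t)] = 3921 m/s.
Δv₂ = v_c2 − v_a = 8814 m/s.
= 8.814 km/s.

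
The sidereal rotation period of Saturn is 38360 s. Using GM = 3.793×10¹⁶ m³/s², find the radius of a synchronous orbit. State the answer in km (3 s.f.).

r_sync ≈ 1.12×10⁵ km

A synchronous orbit has period T, so by Kepler's third law a = (μT²/4π²)^(1/3).
μT²/4π² = 3.793×10¹⁶ × (3.836×10⁴)² / 39.48 = 1.414×10²⁴ m³.
a = 1.122×10⁸ m = 1.1223×10⁵ km.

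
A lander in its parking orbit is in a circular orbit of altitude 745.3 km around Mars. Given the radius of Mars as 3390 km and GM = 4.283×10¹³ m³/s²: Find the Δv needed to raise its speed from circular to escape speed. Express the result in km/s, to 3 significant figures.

r = 3390 + 745.3 = 4135.3 km = 4.1353×10⁶ m.
Circular speed v_c = √(μ/r) = 3218 m/s.
Escape speed v_esc = √(2μ/r) = √2 × v_c = 4551 m/s.
Δv = v_esc − v_c = 1333 m/s = 1.333 km/s.

Δv ≈ 1.33 km/s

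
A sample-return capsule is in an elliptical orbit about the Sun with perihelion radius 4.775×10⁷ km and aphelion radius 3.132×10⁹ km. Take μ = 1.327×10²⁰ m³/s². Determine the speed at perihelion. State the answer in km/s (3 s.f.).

Semi-major axis a = (r_p + r_a)/2 = 1.5899×10⁹ km = 1.590×10¹² m.
Vis-viva: v² = μ(2/r − 1/a) = 1.327×10²⁰ × (4.188×10⁻¹¹ − 6.290×10⁻¹³) = 5.475×10⁹ m²/s².
v = 73990 m/s = 73.99 km/s.

v ≈ 74.0 km/s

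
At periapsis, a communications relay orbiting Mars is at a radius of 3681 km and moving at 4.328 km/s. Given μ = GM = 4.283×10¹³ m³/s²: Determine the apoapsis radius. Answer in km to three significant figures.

r_p = 3.681×10⁶ m.
Specific energy ε = v²/2 − μ/r = -2.270×10⁶ J/kg, so a = −μ/(2ε) = 9.435×10⁶ m.
The apsides satisfy r_p + r_a = 2a, so the apoapsis radius is 2a − r_p = 1.519×10⁷ m = 15190 km.

apoapsis radius ≈ 15200 km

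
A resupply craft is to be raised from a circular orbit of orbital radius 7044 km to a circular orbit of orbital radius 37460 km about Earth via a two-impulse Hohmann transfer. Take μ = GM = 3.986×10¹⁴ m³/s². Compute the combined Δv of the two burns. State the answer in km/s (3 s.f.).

Δv_total ≈ 3.66 km/s

r₁ = 7044 km = 7.044×10⁶ m.
r₂ = 37460 km = 3.746×10⁷ m.
Transfer ellipse a_t = (r₁ + r₂)/2 = 2.225×10⁷ m.
At r₁: circular v_c1 = √(μ/r₁) = 7522 m/s; transfer-perigee v_p = √[μ(2/r₁ − 1/a_t)] = 9760 m/s.
Δv₁ = v_p − v_c1 = 2238 m/s.
At r₂: circular v_c2 = √(μ/r₂) = 3262 m/s; transfer-apogee v_a = √[μ(2/r₂ − 1/a_t)] = 1835 m/s.
Δv₂ = v_c2 − v_a = 1427 m/s.
Total Δv = Δv₁ + Δv₂ = 3664 m/s = 3.664 km/s.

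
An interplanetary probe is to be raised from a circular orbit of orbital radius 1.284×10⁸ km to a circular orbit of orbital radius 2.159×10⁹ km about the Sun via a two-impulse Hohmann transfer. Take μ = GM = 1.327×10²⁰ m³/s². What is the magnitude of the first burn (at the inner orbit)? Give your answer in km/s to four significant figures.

r₁ = 1.284×10⁸ km = 1.284×10¹¹ m.
r₂ = 2.159×10⁹ km = 2.159×10¹² m.
Transfer ellipse a_t = (r₁ + r₂)/2 = 1.144×10¹² m.
At r₁: circular v_c1 = √(μ/r₁) = 32150 m/s; transfer-perihelion v_p = √[μ(2/r₁ − 1/a_t)] = 44170 m/s.
Δv₁ = v_p − v_c1 = 12020 m/s.
= 12.02 km/s.

Δv ≈ 12.02 km/s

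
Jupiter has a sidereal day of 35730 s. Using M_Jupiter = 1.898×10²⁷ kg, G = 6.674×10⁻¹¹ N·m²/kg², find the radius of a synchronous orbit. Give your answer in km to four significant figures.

r_sync ≈ 1.600×10⁵ km

μ = GM = 6.674×10⁻¹¹ × 1.898×10²⁷ = 1.267×10¹⁷ m³/s².
A synchronous orbit has period T, so by Kepler's third law a = (μT²/4π²)^(1/3).
μT²/4π² = 1.267×10¹⁷ × (3.573×10⁴)² / 39.48 = 4.096×10²⁴ m³.
a = 1.600×10⁸ m = 1.6000×10⁵ km.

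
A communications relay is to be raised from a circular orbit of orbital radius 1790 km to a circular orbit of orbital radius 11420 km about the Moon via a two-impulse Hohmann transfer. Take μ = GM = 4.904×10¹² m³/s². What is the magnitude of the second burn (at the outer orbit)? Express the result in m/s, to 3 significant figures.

r₁ = 1790 km = 1.790×10⁶ m.
r₂ = 11420 km = 1.142×10⁷ m.
Transfer ellipse a_t = (r₁ + r₂)/2 = 6.605×10⁶ m.
At r₁: circular v_c1 = √(μ/r₁) = 1655 m/s; transfer-perilune v_p = √[μ(2/r₁ − 1/a_t)] = 2176 m/s.
At r₂: circular v_c2 = √(μ/r₂) = 655.3 m/s; transfer-apolune v_a = √[μ(2/r₂ − 1/a_t)] = 341.1 m/s.
Δv₂ = v_c2 − v_a = 314.2 m/s.

Δv ≈ 314 m/s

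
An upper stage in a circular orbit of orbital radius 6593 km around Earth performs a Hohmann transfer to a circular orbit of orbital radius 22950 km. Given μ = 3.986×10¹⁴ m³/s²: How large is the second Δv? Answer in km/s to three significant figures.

Δv ≈ 1.38 km/s

r₁ = 6593 km = 6.593×10⁶ m.
r₂ = 22950 km = 2.295×10⁷ m.
Transfer ellipse a_t = (r₁ + r₂)/2 = 1.477×10⁷ m.
At r₁: circular v_c1 = √(μ/r₁) = 7775 m/s; transfer-perigee v_p = √[μ(2/r₁ − 1/a_t)] = 9692 m/s.
At r₂: circular v_c2 = √(μ/r₂) = 4168 m/s; transfer-apogee v_a = √[μ(2/r₂ − 1/a_t)] = 2784 m/s.
Δv₂ = v_c2 − v_a = 1383 m/s.
= 1.383 km/s.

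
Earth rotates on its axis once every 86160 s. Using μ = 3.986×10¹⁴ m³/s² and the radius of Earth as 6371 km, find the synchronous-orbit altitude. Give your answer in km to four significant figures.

A synchronous orbit has period T, so by Kepler's third law a = (μT²/4π²)^(1/3).
μT²/4π² = 3.986×10¹⁴ × (8.616×10⁴)² / 39.48 = 7.495×10²² m³.
a = 4.216×10⁷ m = 42163 km.
Altitude h = a − R = 42163 − 6371 = 35792 km.

h_sync ≈ 35790 km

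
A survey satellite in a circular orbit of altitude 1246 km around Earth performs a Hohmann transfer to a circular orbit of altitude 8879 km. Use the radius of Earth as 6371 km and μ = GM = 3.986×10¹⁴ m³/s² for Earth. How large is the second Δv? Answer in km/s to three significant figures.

r₁ = 6371 + 1246 = 7617.0 km = 7.6170×10⁶ m.
r₂ = 6371 + 8879 = 15250 km = 1.5250×10⁷ m.
Transfer ellipse a_t = (r₁ + r₂)/2 = 1.143×10⁷ m.
At r₁: circular v_c1 = √(μ/r₁) = 7234 m/s; transfer-perigee v_p = √[μ(2/r₁ − 1/a_t)] = 8355 m/s.
At r₂: circular v_c2 = √(μ/r₂) = 5113 m/s; transfer-apogee v_a = √[μ(2/r₂ − 1/a_t)] = 4173 m/s.
Δv₂ = v_c2 − v_a = 939.6 m/s.
= 0.9396 km/s.

Δv ≈ 0.94 km/s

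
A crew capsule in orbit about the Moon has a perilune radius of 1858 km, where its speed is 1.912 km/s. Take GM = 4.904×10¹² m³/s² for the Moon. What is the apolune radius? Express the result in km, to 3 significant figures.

r_p = 1.858×10⁶ m.
Specific energy ε = v²/2 − μ/r = -8.115×10⁵ J/kg, so a = −μ/(2ε) = 3.021×10⁶ m.
The apsides satisfy r_p + r_a = 2a, so the apolune radius is 2a − r_p = 4.185×10⁶ m = 4184.9 km.

apolune radius ≈ 4180 km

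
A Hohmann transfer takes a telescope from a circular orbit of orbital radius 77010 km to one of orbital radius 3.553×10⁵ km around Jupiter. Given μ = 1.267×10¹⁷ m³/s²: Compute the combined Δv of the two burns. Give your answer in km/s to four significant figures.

Δv_total ≈ 19.05 km/s

r₁ = 77010 km = 7.701×10⁷ m.
r₂ = 3.553×10⁵ km = 3.553×10⁸ m.
Transfer ellipse a_t = (r₁ + r₂)/2 = 2.162×10⁸ m.
At r₁: circular v_c1 = √(μ/r₁) = 40560 m/s; transfer-perijove v_p = √[μ(2/r₁ − 1/a_t)] = 52000 m/s.
Δv₁ = v_p − v_c1 = 11440 m/s.
At r₂: circular v_c2 = √(μ/r₂) = 18880 m/s; transfer-apojove v_a = √[μ(2/r₂ − 1/a_t)] = 11270 m/s.
Δv₂ = v_c2 − v_a = 7612 m/s.
Total Δv = Δv₁ + Δv₂ = 19050 m/s = 19.05 km/s.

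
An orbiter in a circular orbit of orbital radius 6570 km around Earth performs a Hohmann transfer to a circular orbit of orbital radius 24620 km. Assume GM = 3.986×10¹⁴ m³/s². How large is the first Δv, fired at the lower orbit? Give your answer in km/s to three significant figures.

Δv ≈ 2.00 km/s

r₁ = 6570 km = 6.570×10⁶ m.
r₂ = 24620 km = 2.462×10⁷ m.
Transfer ellipse a_t = (r₁ + r₂)/2 = 1.560×10⁷ m.
At r₁: circular v_c1 = √(μ/r₁) = 7789 m/s; transfer-perigee v_p = √[μ(2/r₁ − 1/a_t)] = 9787 m/s.
Δv₁ = v_p − v_c1 = 1998 m/s.
= 1.998 km/s.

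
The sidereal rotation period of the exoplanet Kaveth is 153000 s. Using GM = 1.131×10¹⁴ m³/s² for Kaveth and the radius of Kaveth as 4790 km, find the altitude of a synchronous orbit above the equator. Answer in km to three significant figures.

h_sync ≈ 35800 km

A synchronous orbit has period T, so by Kepler's third law a = (μT²/4π²)^(1/3).
μT²/4π² = 1.131×10¹⁴ × (1.530×10⁵)² / 39.48 = 6.706×10²² m³.
a = 4.063×10⁷ m = 40628 km.
Altitude h = a − R = 40628 − 4790 = 35838 km.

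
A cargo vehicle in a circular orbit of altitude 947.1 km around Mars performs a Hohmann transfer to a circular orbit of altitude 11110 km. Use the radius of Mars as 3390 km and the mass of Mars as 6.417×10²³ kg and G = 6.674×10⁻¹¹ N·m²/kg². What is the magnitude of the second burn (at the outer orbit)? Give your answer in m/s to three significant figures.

Δv ≈ 552 m/s

μ = GM = 6.674×10⁻¹¹ × 6.417×10²³ = 4.283×10¹³ m³/s².
r₁ = 3390 + 947.1 = 4337.1 km = 4.3371×10⁶ m.
r₂ = 3390 + 11110 = 14500 km = 1.4500×10⁷ m.
Transfer ellipse a_t = (r₁ + r₂)/2 = 9.419×10⁶ m.
At r₁: circular v_c1 = √(μ/r₁) = 3142 m/s; transfer-periapsis v_p = √[μ(2/r₁ − 1/a_t)] = 3899 m/s.
At r₂: circular v_c2 = √(μ/r₂) = 1719 m/s; transfer-apoapsis v_a = √[μ(2/r₂ − 1/a_t)] = 1166 m/s.
Δv₂ = v_c2 − v_a = 552.4 m/s.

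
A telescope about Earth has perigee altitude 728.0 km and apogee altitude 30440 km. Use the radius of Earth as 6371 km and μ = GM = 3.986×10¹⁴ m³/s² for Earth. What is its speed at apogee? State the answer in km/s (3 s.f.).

r_p = 6371 + 728.0 = 7099.0 km = 7.0990×10⁶ m.
r_a = 6371 + 30440 = 36811 km = 3.6811×10⁷ m.
Semi-major axis a = (r_p + r_a)/2 = 21955 km = 2.196×10⁷ m.
Vis-viva: v² = μ(2/r − 1/a) = 3.986×10¹⁴ × (5.433×10⁻⁸ − 4.555×10⁻⁸) = 3.501×10⁶ m²/s².
v = 1871 m/s = 1.871 km/s.

v ≈ 1.87 km/s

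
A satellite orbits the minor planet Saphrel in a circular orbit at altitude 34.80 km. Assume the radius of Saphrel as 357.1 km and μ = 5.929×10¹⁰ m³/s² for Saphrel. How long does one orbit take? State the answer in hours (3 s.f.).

r = 357.1 + 34.80 = 391.90 km = 3.9190×10⁵ m.
Kepler's third law: T = 2π√(r³/μ) = 2π√((3.919×10⁵)³ / 5.929×10¹⁰).
r³/μ = 1.015×10⁶ s², so T = 2π × 1.008×10³ = 6.331×10³ s.
Converting: 6.331×10³ s ÷ 3600 = 1.759 hours.

T ≈ 1.76 hours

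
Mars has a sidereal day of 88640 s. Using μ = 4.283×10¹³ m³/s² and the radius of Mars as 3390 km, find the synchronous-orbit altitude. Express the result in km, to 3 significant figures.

h_sync ≈ 17000 km

A synchronous orbit has period T, so by Kepler's third law a = (μT²/4π²)^(1/3).
μT²/4π² = 4.283×10¹³ × (8.864×10⁴)² / 39.48 = 8.524×10²¹ m³.
a = 2.043×10⁷ m = 20428 km.
Altitude h = a − R = 20428 − 3390 = 17038 km.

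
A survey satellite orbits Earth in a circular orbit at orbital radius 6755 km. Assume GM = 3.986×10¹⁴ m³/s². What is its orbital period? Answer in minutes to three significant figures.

T ≈ 92.1 minutes

r = 6755 km = 6.755×10⁶ m.
Kepler's third law: T = 2π√(r³/μ) = 2π√((6.755×10⁶)³ / 3.986×10¹⁴).
r³/μ = 7.733×10⁵ s², so T = 2π × 8.794×10² = 5.525×10³ s.
Converting: 5.525×10³ s ÷ 60.00 = 92.09 minutes.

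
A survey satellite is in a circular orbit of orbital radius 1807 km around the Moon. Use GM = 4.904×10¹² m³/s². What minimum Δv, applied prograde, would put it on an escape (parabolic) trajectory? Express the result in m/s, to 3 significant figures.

Δv ≈ 682 m/s

r = 1807 km = 1.807×10⁶ m.
Circular speed v_c = √(μ/r) = 1647 m/s.
Escape speed v_esc = √(2μ/r) = √2 × v_c = 2330 m/s.
Δv = v_esc − v_c = 682.4 m/s.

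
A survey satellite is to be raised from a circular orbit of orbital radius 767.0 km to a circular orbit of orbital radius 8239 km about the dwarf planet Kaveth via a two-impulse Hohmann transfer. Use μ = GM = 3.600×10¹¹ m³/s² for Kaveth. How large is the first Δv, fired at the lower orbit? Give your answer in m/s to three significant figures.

Δv ≈ 242 m/s

r₁ = 767.0 km = 7.670×10⁵ m.
r₂ = 8239 km = 8.239×10⁶ m.
Transfer ellipse a_t = (r₁ + r₂)/2 = 4.503×10⁶ m.
At r₁: circular v_c1 = √(μ/r₁) = 685.1 m/s; transfer-periapsis v_p = √[μ(2/r₁ − 1/a_t)] = 926.7 m/s.
Δv₁ = v_p − v_c1 = 241.6 m/s.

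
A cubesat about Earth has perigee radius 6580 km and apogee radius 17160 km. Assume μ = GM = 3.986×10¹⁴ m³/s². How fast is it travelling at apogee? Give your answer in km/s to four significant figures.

v ≈ 3.588 km/s

Semi-major axis a = (r_p + r_a)/2 = 11870 km = 1.187×10⁷ m.
Vis-viva: v² = μ(2/r − 1/a) = 3.986×10¹⁴ × (1.166×10⁻⁷ − 8.425×10⁻⁸) = 1.288×10⁷ m²/s².
v = 3588 m/s = 3.588 km/s.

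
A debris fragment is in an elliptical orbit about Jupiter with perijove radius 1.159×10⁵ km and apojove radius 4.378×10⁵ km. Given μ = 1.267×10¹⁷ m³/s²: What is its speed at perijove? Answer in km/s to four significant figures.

Semi-major axis a = (r_p + r_a)/2 = 2.7685×10⁵ km = 2.768×10⁸ m.
Vis-viva: v² = μ(2/r − 1/a) = 1.267×10¹⁷ × (1.726×10⁻⁸ − 3.612×10⁻⁹) = 1.729×10⁹ m²/s².
v = 41580 m/s = 41.58 km/s.

v ≈ 41.58 km/s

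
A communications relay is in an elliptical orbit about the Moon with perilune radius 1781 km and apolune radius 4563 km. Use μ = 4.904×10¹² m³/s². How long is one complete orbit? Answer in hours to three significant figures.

Semi-major axis a = (r_p + r_a)/2 = (1781.0 + 4563.0)/2 = 3172.0 km = 3.172×10⁶ m.
By Kepler's third law T = 2π√(a³/μ) = 2π × 2.551×10³ = 1.603×10⁴ s.
= 4.452 hours.

T ≈ 4.45 hours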